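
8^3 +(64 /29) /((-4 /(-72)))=16000 /29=551.72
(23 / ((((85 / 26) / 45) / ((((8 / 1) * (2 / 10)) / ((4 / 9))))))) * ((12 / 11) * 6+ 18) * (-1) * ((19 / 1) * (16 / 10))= -795158208 / 935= -850436.59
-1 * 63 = -63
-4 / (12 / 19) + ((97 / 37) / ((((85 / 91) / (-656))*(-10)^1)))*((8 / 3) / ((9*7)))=1.46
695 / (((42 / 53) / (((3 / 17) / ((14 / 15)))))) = 552525 / 3332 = 165.82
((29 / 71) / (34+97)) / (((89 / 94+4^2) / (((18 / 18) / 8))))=1363 / 59265972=0.00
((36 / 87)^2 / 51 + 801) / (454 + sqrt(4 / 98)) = 127379984235 / 72197576777- 80163615* sqrt(2) / 144395153554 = 1.76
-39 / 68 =-0.57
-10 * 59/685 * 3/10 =-177/685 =-0.26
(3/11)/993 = 1/3641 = 0.00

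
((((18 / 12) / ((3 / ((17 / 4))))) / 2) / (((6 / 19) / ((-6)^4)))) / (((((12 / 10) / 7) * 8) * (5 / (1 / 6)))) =6783 / 64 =105.98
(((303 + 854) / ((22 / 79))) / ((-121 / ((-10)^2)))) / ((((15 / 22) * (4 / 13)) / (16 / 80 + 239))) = -1421133844 / 363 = -3914969.27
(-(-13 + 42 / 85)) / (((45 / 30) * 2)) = 1063 / 255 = 4.17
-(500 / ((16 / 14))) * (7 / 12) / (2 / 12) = -6125 / 4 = -1531.25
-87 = -87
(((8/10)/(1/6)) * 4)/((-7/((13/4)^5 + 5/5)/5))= -1116951/224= -4986.39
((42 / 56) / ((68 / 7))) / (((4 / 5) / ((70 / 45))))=245 / 1632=0.15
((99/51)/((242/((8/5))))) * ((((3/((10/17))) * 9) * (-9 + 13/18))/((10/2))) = -1341/1375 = -0.98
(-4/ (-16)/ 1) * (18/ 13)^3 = 1458/ 2197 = 0.66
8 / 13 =0.62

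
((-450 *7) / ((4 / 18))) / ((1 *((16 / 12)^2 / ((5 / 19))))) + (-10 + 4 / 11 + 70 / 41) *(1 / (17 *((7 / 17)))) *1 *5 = -2019206895 / 959728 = -2103.94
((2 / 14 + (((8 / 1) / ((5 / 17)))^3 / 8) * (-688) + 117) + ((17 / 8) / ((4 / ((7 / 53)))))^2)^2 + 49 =18970161449420658783189692985689 / 6334604394496000000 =2994687634464.34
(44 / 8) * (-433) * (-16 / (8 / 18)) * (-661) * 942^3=-47370422089018512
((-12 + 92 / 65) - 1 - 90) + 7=-6148 / 65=-94.58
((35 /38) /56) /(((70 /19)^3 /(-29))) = -10469 /1097600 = -0.01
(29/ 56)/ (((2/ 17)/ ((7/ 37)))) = 493/ 592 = 0.83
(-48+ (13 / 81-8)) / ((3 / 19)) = -85937 / 243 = -353.65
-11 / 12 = -0.92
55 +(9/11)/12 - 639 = -25693/44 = -583.93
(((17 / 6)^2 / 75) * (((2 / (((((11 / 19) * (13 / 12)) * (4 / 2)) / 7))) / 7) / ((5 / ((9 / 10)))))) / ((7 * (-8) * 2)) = -5491 / 20020000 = -0.00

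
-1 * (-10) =10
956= 956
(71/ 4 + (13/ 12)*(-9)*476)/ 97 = -18493/ 388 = -47.66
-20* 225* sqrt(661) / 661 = -4500* sqrt(661) / 661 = -175.03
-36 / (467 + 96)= -36 / 563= -0.06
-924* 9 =-8316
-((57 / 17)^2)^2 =-10556001 / 83521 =-126.39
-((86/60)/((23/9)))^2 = -16641/52900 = -0.31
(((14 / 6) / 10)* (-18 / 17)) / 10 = -21 / 850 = -0.02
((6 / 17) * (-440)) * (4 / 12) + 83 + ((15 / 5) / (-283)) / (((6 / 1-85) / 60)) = 11874627 / 380069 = 31.24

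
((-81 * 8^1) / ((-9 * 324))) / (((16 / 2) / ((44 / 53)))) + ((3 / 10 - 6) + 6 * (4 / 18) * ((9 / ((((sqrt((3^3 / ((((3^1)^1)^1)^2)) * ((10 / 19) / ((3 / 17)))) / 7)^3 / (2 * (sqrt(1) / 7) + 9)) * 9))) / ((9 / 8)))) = -27079 / 4770 + 96824 * sqrt(3230) / 39015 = 135.37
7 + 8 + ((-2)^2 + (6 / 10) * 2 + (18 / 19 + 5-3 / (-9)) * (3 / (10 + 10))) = 4017 / 190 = 21.14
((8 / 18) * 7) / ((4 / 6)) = 14 / 3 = 4.67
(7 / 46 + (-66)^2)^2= 40153346689 / 2116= 18976061.76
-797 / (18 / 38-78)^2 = -287717 / 2169729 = -0.13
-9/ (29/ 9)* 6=-486/ 29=-16.76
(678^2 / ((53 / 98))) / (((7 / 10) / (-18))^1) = -1158403680 / 53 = -21856673.21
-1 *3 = -3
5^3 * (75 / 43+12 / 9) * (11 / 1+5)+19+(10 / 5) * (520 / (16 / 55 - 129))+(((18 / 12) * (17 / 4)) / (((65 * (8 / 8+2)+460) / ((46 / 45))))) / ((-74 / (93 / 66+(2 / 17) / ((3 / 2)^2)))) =1080762863697091411 / 175278976369200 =6165.96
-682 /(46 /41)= -13981 /23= -607.87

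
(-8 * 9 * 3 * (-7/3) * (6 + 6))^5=8092056612627283968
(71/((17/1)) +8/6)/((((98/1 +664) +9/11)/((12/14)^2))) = 12364/2329901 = 0.01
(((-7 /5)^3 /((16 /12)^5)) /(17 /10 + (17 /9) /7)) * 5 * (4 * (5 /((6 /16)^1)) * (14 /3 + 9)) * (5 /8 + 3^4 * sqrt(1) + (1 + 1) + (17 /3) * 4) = -20340962271 /158848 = -128053.00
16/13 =1.23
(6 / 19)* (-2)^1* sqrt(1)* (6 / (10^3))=-9 / 2375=-0.00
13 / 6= 2.17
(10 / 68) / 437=5 / 14858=0.00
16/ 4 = 4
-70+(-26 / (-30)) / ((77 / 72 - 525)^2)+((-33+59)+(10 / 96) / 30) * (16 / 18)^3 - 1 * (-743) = 32269768279075469 / 46682326234845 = 691.26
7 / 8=0.88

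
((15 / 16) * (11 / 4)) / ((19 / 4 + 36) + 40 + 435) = 165 / 33008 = 0.00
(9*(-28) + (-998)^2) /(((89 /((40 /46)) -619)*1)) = -1927.32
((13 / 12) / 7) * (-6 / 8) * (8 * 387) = -5031 / 14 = -359.36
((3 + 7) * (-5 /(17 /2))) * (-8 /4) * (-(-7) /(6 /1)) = 700 /51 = 13.73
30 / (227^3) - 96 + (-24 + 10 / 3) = -4093978960 / 35091249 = -116.67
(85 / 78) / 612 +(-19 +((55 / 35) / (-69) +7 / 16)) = -16802749 / 904176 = -18.58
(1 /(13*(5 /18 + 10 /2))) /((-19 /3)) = -54 /23465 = -0.00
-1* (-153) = 153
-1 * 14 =-14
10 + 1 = 11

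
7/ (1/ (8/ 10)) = 28/ 5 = 5.60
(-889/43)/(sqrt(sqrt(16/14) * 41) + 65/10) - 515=-515 - 889/(43 * (13/2 + 14^(3/4) * (7 * sqrt(41))/49))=-516.58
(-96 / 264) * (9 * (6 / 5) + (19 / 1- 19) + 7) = -356 / 55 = -6.47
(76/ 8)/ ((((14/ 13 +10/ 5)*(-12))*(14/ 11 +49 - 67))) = 0.02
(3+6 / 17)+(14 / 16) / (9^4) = 2991935 / 892296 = 3.35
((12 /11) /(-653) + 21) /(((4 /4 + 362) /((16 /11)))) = 804432 /9560573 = 0.08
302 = 302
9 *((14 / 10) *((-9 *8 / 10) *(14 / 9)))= -141.12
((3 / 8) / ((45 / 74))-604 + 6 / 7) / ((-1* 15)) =40.17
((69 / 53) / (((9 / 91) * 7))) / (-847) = -299 / 134673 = -0.00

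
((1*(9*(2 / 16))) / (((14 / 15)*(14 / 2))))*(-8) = -135 / 98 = -1.38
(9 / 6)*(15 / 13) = 45 / 26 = 1.73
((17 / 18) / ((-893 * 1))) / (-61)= 17 / 980514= 0.00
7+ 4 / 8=15 / 2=7.50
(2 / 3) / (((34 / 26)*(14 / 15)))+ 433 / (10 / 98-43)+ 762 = 188216963 / 250138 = 752.45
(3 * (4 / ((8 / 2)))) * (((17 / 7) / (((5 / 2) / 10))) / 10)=102 / 35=2.91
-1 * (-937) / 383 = 937 / 383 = 2.45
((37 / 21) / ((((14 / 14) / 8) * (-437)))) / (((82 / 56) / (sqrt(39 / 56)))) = -296 * sqrt(546) / 376257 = -0.02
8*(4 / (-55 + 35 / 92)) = -2944 / 5025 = -0.59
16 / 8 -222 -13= -233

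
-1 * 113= -113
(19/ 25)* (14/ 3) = 266/ 75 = 3.55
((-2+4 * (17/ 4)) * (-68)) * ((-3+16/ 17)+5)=-3000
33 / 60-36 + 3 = -32.45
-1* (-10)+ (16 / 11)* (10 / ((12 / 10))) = 730 / 33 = 22.12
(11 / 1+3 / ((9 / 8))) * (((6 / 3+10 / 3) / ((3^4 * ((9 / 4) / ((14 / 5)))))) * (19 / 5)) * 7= 29.79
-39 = -39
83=83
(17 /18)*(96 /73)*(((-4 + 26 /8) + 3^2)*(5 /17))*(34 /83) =7480 /6059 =1.23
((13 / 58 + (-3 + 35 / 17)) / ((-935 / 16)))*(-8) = -45248 / 460955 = -0.10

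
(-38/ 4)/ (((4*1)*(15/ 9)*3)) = -19/ 40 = -0.48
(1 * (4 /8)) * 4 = 2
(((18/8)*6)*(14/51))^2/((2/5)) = 34.33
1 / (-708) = -1 / 708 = -0.00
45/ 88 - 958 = -84259/ 88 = -957.49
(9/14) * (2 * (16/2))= 72/7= 10.29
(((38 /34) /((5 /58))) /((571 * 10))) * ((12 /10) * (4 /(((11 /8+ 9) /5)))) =105792 /20142025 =0.01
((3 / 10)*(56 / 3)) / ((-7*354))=-2 / 885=-0.00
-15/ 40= -0.38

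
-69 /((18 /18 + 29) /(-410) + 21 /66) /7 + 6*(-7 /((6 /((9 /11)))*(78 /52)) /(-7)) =-39.69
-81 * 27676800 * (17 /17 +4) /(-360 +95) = 2241820800 /53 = 42298505.66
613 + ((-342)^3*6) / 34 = -119994643 / 17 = -7058508.41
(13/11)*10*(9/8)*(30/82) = 8775/1804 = 4.86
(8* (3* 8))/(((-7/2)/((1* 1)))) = -384/7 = -54.86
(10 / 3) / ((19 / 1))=10 / 57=0.18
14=14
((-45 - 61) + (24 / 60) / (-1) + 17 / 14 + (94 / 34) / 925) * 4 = -46311954 / 110075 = -420.73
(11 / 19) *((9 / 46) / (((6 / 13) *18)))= 143 / 10488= 0.01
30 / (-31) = -30 / 31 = -0.97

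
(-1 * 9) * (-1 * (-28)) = -252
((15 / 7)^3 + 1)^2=13823524 / 117649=117.50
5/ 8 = 0.62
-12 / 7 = -1.71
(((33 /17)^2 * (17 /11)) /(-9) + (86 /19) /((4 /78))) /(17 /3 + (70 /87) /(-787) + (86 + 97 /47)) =15178436150 /16237504899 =0.93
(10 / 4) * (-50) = -125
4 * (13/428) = 13/107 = 0.12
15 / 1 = 15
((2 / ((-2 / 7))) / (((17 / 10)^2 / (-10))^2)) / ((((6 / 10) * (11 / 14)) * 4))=-122500000 / 2756193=-44.45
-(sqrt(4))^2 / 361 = -4 / 361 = -0.01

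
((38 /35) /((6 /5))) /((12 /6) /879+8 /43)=239381 /49826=4.80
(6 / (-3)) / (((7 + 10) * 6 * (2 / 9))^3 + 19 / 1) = -54 / 314945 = -0.00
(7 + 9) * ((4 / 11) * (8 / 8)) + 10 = 174 / 11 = 15.82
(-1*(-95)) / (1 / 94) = 8930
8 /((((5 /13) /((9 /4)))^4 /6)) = 562166163 /10000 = 56216.62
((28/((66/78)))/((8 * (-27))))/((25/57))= -1729/4950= -0.35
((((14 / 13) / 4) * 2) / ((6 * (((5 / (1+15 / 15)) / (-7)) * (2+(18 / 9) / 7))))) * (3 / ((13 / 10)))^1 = -343 / 1352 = -0.25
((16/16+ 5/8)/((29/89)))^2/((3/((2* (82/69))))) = 19.70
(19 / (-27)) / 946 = -19 / 25542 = -0.00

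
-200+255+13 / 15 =838 / 15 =55.87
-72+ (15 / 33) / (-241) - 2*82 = -625641 / 2651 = -236.00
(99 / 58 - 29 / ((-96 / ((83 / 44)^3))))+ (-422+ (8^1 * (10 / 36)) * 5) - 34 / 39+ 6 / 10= -407.43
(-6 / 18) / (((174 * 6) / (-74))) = 0.02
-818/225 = -3.64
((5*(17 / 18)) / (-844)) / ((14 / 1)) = -85 / 212688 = -0.00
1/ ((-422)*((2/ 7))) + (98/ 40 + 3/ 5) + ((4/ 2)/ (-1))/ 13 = 39607/ 13715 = 2.89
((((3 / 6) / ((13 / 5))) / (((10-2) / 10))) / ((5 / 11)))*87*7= 33495 / 104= 322.07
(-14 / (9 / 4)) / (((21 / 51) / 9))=-136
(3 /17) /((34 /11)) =33 /578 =0.06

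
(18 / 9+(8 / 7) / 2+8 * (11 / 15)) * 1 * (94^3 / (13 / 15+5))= 91987178 / 77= 1194638.68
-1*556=-556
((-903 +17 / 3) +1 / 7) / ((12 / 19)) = -357979 / 252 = -1420.55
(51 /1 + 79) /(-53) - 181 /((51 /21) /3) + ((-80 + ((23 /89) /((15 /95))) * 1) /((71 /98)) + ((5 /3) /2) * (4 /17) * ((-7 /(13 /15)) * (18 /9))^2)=-817008467105 /2886563433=-283.04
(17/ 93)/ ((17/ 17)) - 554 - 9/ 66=-1133389/ 2046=-553.95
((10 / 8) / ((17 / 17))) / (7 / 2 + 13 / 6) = 15 / 68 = 0.22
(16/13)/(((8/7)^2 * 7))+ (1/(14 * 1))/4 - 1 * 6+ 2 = -2801/728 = -3.85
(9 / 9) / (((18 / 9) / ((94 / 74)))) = 47 / 74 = 0.64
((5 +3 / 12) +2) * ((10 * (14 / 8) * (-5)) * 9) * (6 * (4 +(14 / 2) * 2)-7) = -4613175 / 8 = -576646.88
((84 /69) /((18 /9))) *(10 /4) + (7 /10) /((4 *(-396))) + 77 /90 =19243 /8096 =2.38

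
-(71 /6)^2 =-5041 /36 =-140.03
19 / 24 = 0.79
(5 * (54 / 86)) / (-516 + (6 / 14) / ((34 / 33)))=-10710 / 1758829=-0.01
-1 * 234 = -234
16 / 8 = 2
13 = 13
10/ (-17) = -0.59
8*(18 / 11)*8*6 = 6912 / 11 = 628.36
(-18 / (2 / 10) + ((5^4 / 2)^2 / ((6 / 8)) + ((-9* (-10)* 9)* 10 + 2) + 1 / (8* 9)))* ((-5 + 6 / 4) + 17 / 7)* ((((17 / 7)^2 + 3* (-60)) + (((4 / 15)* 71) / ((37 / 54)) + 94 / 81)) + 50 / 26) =121615658732095 / 5727267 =21234501.33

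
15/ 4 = 3.75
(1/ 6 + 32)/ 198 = 193/ 1188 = 0.16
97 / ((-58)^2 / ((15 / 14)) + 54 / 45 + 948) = 0.02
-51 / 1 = -51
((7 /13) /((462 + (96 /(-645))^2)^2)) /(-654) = -14957254375 /3877935117388619352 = -0.00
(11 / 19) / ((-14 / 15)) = -165 / 266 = -0.62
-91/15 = -6.07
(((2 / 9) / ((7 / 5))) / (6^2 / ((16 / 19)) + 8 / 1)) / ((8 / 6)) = 10 / 4263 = 0.00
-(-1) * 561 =561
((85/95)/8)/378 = 0.00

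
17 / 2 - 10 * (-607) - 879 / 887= 10781501 / 1774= 6077.51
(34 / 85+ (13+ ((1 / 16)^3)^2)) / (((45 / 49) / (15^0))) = 6119955597 / 419430400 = 14.59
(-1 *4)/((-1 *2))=2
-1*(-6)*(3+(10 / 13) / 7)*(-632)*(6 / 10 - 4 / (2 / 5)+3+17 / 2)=-24764.68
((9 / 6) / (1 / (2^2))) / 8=3 / 4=0.75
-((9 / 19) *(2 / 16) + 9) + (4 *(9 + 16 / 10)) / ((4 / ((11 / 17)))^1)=-28429 / 12920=-2.20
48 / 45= 16 / 15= 1.07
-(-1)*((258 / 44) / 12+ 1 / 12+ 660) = 174391 / 264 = 660.57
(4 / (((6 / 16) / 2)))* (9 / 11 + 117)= 27648 / 11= 2513.45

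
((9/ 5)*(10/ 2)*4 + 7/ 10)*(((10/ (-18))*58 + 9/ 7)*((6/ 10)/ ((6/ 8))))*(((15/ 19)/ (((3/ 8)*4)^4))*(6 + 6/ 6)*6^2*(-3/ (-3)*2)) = -71388.87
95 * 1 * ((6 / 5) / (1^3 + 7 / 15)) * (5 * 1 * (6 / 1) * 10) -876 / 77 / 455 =816951624 / 35035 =23318.16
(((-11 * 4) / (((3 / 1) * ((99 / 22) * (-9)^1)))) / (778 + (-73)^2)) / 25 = 88 / 37100025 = 0.00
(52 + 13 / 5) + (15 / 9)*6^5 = 13014.60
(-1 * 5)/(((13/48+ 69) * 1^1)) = -48/665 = -0.07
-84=-84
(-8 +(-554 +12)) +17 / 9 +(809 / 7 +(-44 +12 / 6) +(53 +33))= -388.54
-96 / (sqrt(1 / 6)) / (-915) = 32 * sqrt(6) / 305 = 0.26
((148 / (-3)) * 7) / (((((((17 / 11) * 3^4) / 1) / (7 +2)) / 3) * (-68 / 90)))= 28490 / 289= 98.58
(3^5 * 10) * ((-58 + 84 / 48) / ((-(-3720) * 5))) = -3645 / 496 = -7.35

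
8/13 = 0.62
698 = 698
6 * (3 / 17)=18 / 17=1.06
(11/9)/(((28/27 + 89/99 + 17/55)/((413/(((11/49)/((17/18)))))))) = 18921595/20004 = 945.89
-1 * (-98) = 98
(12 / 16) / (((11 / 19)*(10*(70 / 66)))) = 171 / 1400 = 0.12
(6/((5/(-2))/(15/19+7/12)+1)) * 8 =-15024/257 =-58.46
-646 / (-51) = 38 / 3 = 12.67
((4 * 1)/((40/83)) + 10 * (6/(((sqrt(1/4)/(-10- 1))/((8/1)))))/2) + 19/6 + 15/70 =-1106347/210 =-5268.32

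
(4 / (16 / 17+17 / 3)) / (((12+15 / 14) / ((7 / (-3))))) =-0.11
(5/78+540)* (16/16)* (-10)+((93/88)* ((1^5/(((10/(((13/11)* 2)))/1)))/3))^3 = -23880639727417747/4421816256000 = -5400.64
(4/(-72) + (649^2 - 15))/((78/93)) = 235021757/468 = 502183.24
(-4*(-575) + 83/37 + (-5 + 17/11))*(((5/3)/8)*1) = 1559345/3256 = 478.91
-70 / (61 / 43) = -3010 / 61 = -49.34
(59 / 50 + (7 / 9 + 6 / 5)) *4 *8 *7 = 159152 / 225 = 707.34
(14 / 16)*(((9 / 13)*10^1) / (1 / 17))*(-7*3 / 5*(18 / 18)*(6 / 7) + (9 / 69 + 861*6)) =635843061 / 1196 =531641.36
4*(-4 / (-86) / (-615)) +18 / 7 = 475954 / 185115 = 2.57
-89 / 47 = -1.89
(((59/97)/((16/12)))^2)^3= 30749609024289/3411853332189184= 0.01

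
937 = 937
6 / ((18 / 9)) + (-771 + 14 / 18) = -6905 / 9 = -767.22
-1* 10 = -10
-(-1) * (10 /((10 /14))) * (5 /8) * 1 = 35 /4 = 8.75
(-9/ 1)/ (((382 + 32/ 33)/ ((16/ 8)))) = -297/ 6319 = -0.05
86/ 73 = 1.18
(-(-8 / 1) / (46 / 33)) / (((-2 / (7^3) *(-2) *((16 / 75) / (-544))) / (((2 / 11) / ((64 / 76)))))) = -24927525 / 92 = -270951.36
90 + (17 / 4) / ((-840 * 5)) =90.00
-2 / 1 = -2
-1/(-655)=1/655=0.00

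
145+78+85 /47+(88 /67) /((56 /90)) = 5001984 /22043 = 226.92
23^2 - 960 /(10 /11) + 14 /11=-5783 /11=-525.73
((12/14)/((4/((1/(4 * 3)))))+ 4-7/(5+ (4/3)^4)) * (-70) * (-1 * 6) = 1754595/1322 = 1327.23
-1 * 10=-10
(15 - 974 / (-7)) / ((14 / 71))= 76609 / 98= 781.72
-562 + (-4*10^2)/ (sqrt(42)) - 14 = -576 - 200*sqrt(42)/ 21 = -637.72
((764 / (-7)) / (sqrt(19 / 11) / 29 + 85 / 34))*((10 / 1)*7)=-706776400 / 231199 + 886240*sqrt(209) / 231199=-3001.59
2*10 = 20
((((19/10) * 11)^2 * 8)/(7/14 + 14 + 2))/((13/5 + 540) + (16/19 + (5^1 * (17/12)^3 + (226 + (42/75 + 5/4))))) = 173834496/644712103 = 0.27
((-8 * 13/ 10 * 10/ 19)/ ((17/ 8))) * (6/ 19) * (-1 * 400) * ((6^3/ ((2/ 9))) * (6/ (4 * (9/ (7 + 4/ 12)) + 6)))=1067489280/ 6137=173943.18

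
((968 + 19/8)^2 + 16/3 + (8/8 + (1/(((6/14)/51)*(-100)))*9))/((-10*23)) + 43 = -4472319667/1104000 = -4051.01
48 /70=24 /35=0.69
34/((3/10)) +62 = 526/3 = 175.33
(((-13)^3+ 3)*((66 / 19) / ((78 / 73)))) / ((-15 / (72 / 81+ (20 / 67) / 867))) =14369093992 / 33982065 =422.84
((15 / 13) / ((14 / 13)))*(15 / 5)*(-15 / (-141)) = 225 / 658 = 0.34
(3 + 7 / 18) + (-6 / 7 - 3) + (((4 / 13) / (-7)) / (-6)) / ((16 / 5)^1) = -0.47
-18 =-18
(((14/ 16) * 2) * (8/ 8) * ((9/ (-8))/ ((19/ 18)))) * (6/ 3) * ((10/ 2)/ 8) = -2835/ 1216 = -2.33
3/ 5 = 0.60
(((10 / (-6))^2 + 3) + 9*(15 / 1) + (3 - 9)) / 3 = 1213 / 27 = 44.93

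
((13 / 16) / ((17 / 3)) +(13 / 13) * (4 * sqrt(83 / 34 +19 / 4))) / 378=13 / 34272 +sqrt(8313) / 3213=0.03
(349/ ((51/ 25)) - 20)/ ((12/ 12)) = 7705/ 51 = 151.08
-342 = -342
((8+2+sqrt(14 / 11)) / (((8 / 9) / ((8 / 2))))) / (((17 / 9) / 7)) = 185.58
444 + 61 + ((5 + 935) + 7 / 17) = 24572 / 17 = 1445.41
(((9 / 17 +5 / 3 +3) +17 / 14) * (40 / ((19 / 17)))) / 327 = 91540 / 130473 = 0.70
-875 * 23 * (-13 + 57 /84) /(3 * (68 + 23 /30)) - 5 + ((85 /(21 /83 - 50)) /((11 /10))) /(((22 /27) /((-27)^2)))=-397313895245 /2061386734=-192.74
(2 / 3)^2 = 4 / 9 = 0.44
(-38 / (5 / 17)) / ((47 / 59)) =-38114 / 235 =-162.19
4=4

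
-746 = -746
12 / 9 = 1.33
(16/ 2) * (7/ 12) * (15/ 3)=70/ 3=23.33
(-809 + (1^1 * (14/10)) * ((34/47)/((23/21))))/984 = -4367647/5318520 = -0.82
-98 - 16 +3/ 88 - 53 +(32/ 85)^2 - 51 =-138492613/ 635800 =-217.82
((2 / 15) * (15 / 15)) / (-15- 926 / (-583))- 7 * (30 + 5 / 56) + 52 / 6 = -189502793 / 938280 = -201.97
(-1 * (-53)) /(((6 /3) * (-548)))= -53 /1096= -0.05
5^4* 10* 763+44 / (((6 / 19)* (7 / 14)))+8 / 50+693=357729137 / 75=4769721.83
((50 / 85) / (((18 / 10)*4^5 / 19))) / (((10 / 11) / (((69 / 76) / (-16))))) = -1265 / 3342336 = -0.00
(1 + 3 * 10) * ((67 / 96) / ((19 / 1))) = 2077 / 1824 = 1.14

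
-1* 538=-538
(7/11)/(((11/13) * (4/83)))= 7553/484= 15.61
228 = 228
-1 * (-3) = 3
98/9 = 10.89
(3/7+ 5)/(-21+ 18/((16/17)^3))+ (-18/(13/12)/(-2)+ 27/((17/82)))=21255326/143871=147.74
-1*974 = -974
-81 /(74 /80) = -3240 /37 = -87.57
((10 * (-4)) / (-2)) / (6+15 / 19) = 380 / 129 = 2.95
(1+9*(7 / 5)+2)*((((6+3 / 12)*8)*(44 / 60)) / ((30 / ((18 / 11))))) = 156 / 5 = 31.20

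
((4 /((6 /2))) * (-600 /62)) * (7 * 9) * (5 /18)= -7000 /31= -225.81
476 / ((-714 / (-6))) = 4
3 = 3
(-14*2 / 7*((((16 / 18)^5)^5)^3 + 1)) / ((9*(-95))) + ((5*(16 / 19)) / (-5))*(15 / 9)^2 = -738496800450540100752584404437465805639154919280731675410528224153407511276 / 316340154705033561850619168996200630779434500833213142611982666532994752895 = -2.33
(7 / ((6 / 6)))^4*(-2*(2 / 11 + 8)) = -432180 / 11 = -39289.09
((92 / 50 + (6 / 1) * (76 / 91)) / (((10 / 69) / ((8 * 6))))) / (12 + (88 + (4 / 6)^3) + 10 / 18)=696881232 / 30974125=22.50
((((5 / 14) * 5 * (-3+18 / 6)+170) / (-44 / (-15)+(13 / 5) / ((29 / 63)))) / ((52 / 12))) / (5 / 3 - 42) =-665550 / 5872009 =-0.11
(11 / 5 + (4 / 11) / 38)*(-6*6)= -83124 / 1045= -79.54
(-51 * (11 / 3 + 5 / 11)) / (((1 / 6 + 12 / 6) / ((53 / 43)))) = -735216 / 6149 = -119.57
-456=-456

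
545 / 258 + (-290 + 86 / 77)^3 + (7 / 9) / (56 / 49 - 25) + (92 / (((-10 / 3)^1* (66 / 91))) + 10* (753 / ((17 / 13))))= -24102572.00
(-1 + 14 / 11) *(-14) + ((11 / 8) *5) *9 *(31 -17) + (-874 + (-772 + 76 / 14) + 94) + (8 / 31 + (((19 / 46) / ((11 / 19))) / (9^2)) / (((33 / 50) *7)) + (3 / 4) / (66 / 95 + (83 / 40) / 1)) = -168938635043771 / 247127628132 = -683.61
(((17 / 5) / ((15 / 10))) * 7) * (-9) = -714 / 5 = -142.80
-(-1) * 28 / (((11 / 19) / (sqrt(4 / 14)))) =25.85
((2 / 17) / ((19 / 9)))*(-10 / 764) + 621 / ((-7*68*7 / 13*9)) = -0.27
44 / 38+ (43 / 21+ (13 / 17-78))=-502144 / 6783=-74.03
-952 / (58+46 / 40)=-2720 / 169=-16.09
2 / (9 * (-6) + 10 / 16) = -16 / 427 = -0.04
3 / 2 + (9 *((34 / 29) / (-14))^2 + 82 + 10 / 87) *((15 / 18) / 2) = 53022421 / 1483524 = 35.74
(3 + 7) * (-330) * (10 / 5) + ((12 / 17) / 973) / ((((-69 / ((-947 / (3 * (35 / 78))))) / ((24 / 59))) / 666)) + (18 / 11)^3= -6894634719625008 / 1045653292145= -6593.61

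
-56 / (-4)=14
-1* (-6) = 6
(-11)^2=121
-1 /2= -0.50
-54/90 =-3/5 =-0.60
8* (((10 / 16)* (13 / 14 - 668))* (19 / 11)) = -80655 / 14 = -5761.07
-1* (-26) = 26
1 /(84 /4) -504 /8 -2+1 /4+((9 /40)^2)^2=-3478262219 /53760000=-64.70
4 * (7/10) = 14/5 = 2.80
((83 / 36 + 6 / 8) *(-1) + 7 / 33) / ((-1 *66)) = 563 / 13068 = 0.04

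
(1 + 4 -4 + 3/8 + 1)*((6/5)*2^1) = 5.70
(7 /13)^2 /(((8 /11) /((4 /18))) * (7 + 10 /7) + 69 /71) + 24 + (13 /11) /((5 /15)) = 7997229932 /290221503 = 27.56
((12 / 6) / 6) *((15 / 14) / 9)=5 / 126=0.04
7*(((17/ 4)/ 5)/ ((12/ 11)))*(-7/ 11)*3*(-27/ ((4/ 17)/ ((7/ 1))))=2676429/ 320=8363.84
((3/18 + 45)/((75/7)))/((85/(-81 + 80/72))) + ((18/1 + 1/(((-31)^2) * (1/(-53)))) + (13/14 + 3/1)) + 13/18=43151061439/2315769750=18.63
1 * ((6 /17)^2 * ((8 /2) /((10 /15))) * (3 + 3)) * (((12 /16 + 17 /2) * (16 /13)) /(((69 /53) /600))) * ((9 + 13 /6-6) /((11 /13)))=10504684800 /73117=143669.53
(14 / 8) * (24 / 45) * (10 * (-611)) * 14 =-239512 / 3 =-79837.33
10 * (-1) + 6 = -4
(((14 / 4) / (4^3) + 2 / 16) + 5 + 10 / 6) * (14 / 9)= 18403 / 1728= 10.65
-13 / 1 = -13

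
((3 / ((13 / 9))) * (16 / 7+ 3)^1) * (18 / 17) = 17982 / 1547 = 11.62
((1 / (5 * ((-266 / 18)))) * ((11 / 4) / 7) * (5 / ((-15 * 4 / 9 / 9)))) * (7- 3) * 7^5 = 916839 / 380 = 2412.73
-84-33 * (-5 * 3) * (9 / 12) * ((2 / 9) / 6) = -281 / 4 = -70.25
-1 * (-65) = 65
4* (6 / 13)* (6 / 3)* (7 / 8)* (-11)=-462 / 13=-35.54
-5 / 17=-0.29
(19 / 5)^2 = 361 / 25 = 14.44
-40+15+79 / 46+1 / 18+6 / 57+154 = 514744 / 3933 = 130.88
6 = 6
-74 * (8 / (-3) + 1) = 123.33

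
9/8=1.12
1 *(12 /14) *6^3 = 1296 /7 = 185.14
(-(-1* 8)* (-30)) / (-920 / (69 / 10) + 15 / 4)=576 / 311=1.85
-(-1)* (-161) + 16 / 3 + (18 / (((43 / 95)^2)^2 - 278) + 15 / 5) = -10373451900392 / 67919564847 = -152.73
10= 10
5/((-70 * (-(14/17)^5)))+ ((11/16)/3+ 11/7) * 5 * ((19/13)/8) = 1076731171/587303808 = 1.83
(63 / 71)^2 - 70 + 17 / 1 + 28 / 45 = -11703032 / 226845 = -51.59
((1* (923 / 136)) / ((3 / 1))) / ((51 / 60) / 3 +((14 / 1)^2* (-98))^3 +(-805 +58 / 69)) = -106145 / 332509796118828906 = -0.00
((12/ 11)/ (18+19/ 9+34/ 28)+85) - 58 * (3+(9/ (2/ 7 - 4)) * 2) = 73823485/ 384241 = 192.13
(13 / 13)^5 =1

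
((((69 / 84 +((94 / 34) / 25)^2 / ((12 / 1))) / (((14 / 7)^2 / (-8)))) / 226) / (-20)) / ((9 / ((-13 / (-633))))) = 40555411 / 48837318862500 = 0.00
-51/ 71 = -0.72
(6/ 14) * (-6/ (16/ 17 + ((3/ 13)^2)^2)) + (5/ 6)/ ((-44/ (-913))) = 1121763481/ 77003304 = 14.57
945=945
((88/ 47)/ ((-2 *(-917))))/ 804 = 11/ 8662899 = 0.00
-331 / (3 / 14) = -4634 / 3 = -1544.67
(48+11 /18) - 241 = -3463 /18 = -192.39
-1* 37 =-37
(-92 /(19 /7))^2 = 414736 /361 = 1148.85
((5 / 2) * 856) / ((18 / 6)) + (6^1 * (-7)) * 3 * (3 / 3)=1762 / 3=587.33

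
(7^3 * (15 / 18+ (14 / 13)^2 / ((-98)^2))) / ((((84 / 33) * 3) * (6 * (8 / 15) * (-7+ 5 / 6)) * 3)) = -2277605 / 3601728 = -0.63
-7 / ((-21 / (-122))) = -122 / 3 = -40.67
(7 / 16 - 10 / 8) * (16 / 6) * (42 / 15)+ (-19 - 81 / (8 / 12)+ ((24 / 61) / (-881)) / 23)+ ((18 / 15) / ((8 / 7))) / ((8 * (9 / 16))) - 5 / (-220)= -23871701627 / 163157676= -146.31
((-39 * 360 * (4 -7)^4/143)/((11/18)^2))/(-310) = 68.69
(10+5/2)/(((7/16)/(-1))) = -200/7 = -28.57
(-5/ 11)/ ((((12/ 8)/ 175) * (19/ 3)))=-1750/ 209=-8.37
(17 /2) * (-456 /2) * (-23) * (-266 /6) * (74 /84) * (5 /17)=-1536055 /3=-512018.33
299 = 299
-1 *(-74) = 74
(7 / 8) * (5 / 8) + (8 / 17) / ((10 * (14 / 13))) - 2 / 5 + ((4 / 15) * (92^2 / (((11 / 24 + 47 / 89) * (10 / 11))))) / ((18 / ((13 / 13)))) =72221868289 / 515793600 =140.02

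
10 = 10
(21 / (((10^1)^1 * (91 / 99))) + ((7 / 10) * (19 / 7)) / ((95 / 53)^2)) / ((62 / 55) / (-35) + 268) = 3418646 / 318529965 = 0.01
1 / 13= 0.08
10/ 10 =1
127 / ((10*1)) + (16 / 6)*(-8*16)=-9859 / 30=-328.63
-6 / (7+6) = -6 / 13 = -0.46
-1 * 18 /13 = -18 /13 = -1.38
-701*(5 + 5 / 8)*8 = -31545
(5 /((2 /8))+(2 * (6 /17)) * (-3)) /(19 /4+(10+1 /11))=13376 /11101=1.20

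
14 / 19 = 0.74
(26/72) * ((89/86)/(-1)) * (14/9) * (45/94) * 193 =-7815535/145512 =-53.71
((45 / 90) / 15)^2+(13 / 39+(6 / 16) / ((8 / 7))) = 9541 / 14400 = 0.66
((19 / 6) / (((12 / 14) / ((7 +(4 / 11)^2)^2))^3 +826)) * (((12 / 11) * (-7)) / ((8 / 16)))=-37691249153768316467942 / 643726864275706527010189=-0.06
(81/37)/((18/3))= 0.36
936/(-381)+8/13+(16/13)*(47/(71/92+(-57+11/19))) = -462656992/160601025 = -2.88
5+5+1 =11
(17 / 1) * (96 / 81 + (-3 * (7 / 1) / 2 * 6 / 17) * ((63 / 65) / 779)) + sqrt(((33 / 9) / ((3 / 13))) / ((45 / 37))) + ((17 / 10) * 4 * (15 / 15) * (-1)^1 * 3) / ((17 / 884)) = -1422829139 / 1367145 + sqrt(26455) / 45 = -1037.12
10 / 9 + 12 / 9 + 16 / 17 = 518 / 153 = 3.39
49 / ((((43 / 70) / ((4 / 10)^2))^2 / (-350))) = -1163.49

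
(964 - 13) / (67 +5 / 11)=10461 / 742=14.10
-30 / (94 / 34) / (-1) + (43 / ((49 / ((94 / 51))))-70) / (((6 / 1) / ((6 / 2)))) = -2741378 / 117453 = -23.34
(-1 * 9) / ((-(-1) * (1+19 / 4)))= -36 / 23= -1.57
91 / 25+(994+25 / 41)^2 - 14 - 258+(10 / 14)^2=2036533817229 / 2059225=988980.72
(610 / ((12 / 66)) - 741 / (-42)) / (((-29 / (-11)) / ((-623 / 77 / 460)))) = -4202313 / 186760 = -22.50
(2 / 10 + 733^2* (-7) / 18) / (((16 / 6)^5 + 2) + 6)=-507737619 / 347120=-1462.71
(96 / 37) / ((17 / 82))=7872 / 629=12.52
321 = 321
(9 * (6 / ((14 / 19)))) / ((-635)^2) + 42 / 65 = 23716299 / 36693475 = 0.65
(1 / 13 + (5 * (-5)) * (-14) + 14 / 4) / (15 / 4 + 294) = 18386 / 15483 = 1.19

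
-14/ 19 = -0.74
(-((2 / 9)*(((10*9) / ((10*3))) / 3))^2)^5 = -1024 / 3486784401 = -0.00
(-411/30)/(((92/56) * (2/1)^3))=-959/920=-1.04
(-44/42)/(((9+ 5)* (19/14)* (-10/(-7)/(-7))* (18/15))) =77/342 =0.23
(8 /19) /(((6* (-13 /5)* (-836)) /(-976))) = -4880 /154869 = -0.03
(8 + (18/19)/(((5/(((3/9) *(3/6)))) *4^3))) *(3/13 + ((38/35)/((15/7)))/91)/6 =11208737/35568000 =0.32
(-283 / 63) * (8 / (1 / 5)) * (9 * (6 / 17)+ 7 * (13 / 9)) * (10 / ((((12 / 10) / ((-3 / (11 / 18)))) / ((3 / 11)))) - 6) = 15925383520 / 388773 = 40963.19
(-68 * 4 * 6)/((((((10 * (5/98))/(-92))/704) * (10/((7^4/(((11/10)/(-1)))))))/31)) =-35045954248704/25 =-1401838169948.16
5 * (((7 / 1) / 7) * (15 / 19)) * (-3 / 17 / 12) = -75 / 1292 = -0.06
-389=-389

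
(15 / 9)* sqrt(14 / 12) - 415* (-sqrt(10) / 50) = 5* sqrt(42) / 18 + 83* sqrt(10) / 10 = 28.05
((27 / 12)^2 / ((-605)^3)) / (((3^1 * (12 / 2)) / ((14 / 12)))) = -21 / 14172488000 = -0.00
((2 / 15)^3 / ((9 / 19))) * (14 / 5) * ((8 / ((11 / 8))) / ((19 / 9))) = 7168 / 185625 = 0.04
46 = 46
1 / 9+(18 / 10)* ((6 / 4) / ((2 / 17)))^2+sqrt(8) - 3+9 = 2* sqrt(2)+215081 / 720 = 301.55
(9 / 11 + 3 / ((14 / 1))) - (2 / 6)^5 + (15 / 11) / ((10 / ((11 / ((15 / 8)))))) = 342103 / 187110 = 1.83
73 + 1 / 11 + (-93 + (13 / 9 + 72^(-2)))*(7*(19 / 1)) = -690205513 / 57024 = -12103.77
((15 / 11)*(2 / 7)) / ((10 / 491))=1473 / 77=19.13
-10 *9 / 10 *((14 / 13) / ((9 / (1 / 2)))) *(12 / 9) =-28 / 39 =-0.72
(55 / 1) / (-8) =-55 / 8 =-6.88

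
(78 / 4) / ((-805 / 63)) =-351 / 230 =-1.53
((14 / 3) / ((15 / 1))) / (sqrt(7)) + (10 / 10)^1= 2 * sqrt(7) / 45 + 1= 1.12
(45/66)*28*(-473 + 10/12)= -99155/11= -9014.09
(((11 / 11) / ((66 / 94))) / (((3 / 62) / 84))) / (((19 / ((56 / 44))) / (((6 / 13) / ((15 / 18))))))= 13707456 / 149435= 91.73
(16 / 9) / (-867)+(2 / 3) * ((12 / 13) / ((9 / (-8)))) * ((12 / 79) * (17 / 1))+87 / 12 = 187052813 / 32054724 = 5.84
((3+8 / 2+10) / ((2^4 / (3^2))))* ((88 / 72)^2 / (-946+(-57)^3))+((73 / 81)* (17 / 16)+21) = 2648469505 / 120618072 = 21.96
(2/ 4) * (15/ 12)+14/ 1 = 117/ 8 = 14.62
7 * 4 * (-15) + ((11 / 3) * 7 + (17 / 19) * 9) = -22018 / 57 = -386.28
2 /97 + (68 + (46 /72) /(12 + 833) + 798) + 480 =3971759111 /2950740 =1346.02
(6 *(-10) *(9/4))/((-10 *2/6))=81/2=40.50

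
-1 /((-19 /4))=0.21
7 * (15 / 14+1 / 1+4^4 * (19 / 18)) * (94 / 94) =34309 / 18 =1906.06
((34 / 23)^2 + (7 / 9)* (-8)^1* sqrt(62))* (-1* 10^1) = 468.09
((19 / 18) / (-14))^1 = -19 / 252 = -0.08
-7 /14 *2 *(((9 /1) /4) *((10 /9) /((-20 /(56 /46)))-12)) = 1249 /46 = 27.15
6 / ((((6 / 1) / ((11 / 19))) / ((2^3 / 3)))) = 88 / 57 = 1.54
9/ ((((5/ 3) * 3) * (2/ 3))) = 27/ 10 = 2.70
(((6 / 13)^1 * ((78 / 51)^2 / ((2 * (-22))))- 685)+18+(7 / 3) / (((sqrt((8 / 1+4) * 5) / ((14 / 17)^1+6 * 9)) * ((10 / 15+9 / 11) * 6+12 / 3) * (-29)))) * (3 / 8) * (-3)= 750.45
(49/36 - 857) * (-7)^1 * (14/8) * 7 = 10565429/144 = 73371.03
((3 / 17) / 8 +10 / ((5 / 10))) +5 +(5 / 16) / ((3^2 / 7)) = 61849 / 2448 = 25.27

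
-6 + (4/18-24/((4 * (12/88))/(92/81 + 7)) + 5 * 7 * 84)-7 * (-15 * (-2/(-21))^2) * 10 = 1466132/567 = 2585.77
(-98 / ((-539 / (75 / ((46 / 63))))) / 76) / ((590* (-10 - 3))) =-945 / 29495752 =-0.00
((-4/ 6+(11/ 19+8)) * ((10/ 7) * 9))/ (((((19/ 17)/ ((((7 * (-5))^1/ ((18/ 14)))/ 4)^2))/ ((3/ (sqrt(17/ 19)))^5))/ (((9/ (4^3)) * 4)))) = 1566266625 * sqrt(323)/ 36992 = 760955.29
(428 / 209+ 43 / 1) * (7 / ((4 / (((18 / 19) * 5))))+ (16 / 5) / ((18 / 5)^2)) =247379125 / 643302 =384.55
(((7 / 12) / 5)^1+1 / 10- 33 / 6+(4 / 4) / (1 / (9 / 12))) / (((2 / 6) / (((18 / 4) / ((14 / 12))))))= -1836 / 35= -52.46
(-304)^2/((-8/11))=-127072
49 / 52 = 0.94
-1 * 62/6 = -31/3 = -10.33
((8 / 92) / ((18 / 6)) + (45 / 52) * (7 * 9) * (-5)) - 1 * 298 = -2047195 / 3588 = -570.57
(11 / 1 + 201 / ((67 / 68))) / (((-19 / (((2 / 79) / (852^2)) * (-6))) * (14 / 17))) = 3655 / 1271178888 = 0.00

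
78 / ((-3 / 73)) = -1898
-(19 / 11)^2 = -361 / 121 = -2.98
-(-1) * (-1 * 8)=-8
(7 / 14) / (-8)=-1 / 16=-0.06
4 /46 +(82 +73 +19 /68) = 242993 /1564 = 155.37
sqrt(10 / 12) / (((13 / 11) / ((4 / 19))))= 22*sqrt(30) / 741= 0.16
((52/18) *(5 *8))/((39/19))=1520/27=56.30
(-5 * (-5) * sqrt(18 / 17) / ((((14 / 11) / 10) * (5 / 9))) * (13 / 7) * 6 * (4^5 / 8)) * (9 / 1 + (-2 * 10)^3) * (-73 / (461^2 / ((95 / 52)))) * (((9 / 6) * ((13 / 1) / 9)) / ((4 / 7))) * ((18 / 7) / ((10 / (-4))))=-308112905786400 * sqrt(34) / 177029993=-10148514.96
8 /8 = 1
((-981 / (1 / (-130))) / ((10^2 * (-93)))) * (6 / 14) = -12753 / 2170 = -5.88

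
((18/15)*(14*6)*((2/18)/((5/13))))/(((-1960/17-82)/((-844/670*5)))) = 200872/216075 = 0.93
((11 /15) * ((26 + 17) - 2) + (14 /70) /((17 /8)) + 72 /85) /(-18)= -7907 /4590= -1.72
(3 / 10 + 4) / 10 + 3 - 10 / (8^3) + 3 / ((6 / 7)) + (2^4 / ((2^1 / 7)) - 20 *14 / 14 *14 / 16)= 290627 / 6400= 45.41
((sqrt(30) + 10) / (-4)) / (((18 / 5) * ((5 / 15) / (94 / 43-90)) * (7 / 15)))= 11800 * sqrt(30) / 301 + 118000 / 301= 606.75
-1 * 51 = -51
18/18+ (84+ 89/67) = 5784/67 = 86.33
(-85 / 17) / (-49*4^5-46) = 5 / 50222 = 0.00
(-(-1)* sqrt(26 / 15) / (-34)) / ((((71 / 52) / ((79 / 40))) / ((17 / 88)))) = -1027* sqrt(390) / 1874400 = -0.01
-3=-3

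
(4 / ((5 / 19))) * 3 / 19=12 / 5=2.40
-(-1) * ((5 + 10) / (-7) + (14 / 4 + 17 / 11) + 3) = 909 / 154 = 5.90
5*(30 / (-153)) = -50 / 51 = -0.98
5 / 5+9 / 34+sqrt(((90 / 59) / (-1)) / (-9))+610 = sqrt(590) / 59+20783 / 34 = 611.68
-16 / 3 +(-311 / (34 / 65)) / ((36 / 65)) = -1320503 / 1224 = -1078.84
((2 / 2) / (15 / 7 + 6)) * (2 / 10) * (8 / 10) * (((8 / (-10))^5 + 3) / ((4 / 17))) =993769 / 4453125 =0.22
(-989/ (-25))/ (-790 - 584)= -989/ 34350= -0.03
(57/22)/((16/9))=513/352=1.46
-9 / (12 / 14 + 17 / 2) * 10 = -1260 / 131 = -9.62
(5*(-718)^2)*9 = 23198580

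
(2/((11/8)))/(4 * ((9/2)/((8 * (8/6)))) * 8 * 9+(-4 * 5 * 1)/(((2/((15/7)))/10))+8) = -224/13057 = -0.02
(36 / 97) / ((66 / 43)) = 258 / 1067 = 0.24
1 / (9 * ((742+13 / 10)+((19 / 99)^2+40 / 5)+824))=10890 / 154398763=0.00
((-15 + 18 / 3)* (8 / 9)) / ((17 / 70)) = -560 / 17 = -32.94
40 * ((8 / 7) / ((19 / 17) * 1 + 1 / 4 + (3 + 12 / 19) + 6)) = 413440 / 99477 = 4.16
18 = 18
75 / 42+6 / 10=167 / 70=2.39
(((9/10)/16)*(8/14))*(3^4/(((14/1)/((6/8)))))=0.14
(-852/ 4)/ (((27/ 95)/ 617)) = -4161665/ 9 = -462407.22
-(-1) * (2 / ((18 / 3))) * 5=5 / 3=1.67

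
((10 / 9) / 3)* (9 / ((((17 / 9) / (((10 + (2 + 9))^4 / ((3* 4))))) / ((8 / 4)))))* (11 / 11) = 972405 / 17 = 57200.29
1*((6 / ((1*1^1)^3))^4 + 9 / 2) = 2601 / 2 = 1300.50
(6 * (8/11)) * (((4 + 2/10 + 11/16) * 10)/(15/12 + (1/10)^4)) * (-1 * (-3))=7820000/15279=511.81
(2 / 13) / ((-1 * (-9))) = 2 / 117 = 0.02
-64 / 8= -8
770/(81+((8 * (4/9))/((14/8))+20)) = 48510/6491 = 7.47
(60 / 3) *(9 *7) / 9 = 140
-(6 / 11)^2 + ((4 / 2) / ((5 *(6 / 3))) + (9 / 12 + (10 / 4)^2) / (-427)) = -4204 / 36905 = -0.11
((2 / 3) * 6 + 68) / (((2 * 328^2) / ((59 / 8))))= 0.00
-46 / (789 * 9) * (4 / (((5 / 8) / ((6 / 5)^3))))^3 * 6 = -3375642968064 / 64208984375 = -52.57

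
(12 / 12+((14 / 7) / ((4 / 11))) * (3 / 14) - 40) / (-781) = 1059 / 21868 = 0.05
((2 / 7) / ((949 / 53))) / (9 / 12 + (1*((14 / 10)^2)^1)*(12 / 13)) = 10600 / 1700097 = 0.01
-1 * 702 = -702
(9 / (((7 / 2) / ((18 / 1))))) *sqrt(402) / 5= 324 *sqrt(402) / 35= 185.61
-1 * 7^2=-49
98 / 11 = 8.91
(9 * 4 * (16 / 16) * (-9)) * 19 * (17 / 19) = -5508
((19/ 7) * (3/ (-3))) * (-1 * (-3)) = -57/ 7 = -8.14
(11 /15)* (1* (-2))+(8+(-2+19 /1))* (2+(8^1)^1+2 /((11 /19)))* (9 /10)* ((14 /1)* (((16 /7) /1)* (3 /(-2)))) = -2397842 /165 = -14532.38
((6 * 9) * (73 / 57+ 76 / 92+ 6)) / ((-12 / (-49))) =781158 / 437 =1787.55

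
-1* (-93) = 93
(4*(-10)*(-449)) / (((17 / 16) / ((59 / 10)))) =1695424 / 17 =99730.82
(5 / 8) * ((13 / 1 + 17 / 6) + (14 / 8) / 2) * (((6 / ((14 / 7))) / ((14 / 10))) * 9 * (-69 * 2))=-6225525 / 224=-27792.52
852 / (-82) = -426 / 41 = -10.39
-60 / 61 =-0.98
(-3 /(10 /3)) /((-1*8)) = 9 /80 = 0.11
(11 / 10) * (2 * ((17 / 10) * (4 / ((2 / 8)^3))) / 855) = 1.12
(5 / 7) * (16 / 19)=80 / 133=0.60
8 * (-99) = -792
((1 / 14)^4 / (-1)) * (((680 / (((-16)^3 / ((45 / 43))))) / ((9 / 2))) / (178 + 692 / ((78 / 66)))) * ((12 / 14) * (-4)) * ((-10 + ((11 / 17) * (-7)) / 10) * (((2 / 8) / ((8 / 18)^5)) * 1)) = 20461364235 / 30087966101602304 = 0.00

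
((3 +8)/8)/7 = 11/56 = 0.20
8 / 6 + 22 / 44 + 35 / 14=13 / 3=4.33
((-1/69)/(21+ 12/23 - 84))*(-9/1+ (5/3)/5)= -26/12933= -0.00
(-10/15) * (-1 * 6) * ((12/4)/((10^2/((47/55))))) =141/1375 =0.10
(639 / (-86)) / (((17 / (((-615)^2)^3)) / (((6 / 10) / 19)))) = -20744491956461915625 / 27778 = -746795736066740.43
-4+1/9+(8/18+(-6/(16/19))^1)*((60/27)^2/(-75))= -7543/2187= -3.45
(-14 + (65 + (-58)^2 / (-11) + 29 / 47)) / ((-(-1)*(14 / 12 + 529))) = -788532 / 1644577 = -0.48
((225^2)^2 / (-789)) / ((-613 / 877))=749218359375 / 161219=4647208.82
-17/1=-17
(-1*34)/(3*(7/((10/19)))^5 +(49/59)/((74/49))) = -7422200000/272541967353257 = -0.00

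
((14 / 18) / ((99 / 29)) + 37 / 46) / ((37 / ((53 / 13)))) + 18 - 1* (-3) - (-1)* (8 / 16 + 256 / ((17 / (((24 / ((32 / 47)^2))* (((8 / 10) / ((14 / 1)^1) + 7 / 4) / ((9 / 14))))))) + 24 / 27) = 2214.18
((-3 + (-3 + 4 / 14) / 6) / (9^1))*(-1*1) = 145 / 378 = 0.38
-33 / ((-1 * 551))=33 / 551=0.06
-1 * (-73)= 73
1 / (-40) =-0.02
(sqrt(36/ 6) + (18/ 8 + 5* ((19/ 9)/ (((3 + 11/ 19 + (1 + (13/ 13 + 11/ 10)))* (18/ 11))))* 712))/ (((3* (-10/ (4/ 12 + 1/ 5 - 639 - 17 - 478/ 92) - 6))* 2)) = -19.28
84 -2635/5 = -443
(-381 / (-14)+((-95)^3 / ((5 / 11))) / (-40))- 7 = 2641847 / 56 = 47175.84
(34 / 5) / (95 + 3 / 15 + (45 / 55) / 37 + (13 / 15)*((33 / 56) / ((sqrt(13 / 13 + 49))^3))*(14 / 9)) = 434400752412000000 / 6083023164710643599 - 7248468942000*sqrt(2) / 6083023164710643599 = 0.07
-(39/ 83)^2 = -1521/ 6889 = -0.22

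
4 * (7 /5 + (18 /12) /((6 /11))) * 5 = 83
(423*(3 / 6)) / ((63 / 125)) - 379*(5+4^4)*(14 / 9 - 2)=621371 / 14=44383.64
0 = 0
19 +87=106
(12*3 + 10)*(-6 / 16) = -17.25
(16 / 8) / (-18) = -0.11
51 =51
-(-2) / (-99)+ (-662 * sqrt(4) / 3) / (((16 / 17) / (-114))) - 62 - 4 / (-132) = 10572113 / 198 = 53394.51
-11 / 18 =-0.61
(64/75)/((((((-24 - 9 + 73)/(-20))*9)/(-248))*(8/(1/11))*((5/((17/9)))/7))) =0.35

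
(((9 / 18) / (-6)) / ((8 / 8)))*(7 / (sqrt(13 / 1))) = -7*sqrt(13) / 156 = -0.16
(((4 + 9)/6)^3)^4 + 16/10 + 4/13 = 1514645453970929/141490851840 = 10704.90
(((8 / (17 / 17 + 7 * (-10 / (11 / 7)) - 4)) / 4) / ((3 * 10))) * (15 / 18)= -11 / 9414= -0.00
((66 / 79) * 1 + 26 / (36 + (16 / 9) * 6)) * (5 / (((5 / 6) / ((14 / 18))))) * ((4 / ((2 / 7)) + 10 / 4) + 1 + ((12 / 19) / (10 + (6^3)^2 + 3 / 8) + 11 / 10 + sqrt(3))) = 2567 * sqrt(3) / 395 + 1693389208419 / 14009245775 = 132.13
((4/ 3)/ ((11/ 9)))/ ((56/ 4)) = 6/ 77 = 0.08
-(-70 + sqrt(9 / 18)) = 70 -sqrt(2) / 2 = 69.29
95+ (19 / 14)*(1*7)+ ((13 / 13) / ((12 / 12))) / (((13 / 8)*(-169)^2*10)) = 104.50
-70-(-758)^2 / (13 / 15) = -8619370 / 13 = -663028.46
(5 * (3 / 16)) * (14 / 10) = 21 / 16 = 1.31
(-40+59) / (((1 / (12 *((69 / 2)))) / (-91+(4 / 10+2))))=-3484638 / 5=-696927.60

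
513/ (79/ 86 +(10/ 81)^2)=289458198/ 526919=549.34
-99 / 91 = -1.09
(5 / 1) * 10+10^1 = 60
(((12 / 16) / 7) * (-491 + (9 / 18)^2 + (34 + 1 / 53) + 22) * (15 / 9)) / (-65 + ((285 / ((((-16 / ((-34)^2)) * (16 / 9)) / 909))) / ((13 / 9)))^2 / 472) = -1882024495104 / 2728896816978100642951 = -0.00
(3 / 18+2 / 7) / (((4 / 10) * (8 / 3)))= 95 / 224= 0.42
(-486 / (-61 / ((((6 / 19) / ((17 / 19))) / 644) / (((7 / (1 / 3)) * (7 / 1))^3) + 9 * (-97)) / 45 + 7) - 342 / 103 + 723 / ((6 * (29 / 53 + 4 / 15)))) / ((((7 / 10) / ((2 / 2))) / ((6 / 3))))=215.23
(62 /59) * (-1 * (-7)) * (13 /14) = 403 /59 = 6.83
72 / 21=24 / 7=3.43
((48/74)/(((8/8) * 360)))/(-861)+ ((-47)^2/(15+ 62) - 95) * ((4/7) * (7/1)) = -1394244371/5256405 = -265.25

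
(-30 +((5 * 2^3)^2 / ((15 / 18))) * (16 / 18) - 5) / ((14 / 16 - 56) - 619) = -40120 / 16179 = -2.48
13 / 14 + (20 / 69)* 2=1.51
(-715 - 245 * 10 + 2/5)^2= 250367329/25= 10014693.16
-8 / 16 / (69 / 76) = -38 / 69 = -0.55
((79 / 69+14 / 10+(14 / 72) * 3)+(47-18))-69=-16961 / 460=-36.87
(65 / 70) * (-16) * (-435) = 45240 / 7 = 6462.86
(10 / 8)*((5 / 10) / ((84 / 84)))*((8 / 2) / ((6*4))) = 5 / 48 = 0.10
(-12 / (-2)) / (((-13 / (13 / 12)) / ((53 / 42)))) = -53 / 84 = -0.63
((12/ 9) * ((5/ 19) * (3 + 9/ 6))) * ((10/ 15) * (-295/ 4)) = -1475/ 19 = -77.63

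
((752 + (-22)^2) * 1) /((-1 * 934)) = -618 /467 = -1.32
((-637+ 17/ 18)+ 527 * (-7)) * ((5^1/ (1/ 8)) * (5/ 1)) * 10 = -77851000/ 9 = -8650111.11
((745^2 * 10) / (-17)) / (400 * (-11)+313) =79.88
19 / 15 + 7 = 124 / 15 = 8.27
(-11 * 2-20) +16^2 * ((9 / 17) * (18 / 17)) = 29334 / 289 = 101.50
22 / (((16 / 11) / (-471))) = -7123.88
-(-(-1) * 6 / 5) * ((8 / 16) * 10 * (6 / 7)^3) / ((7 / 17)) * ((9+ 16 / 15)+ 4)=-1549584 / 12005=-129.08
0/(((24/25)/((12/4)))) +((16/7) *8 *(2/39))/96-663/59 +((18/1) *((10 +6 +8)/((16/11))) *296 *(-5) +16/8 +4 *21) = -21236365679/48321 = -439485.23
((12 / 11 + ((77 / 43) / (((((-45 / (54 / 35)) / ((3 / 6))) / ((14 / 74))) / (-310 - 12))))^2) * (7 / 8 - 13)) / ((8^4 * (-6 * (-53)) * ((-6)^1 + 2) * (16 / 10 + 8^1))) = 322703272517 / 290141665296384000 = 0.00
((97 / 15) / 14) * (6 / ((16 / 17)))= 1649 / 560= 2.94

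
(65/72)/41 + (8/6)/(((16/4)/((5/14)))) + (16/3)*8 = 884579/20664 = 42.81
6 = 6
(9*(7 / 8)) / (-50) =-63 / 400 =-0.16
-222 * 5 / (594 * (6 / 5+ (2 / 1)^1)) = -925 / 1584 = -0.58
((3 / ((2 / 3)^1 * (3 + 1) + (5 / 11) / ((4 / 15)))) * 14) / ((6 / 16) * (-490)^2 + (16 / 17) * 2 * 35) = 26928 / 252521165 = 0.00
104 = 104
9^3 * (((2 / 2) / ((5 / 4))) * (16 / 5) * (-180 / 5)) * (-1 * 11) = 18475776 / 25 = 739031.04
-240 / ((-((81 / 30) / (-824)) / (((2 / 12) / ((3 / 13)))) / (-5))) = 21424000 / 81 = 264493.83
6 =6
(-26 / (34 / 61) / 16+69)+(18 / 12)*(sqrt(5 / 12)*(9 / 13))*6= 27*sqrt(15) / 26+17975 / 272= 70.11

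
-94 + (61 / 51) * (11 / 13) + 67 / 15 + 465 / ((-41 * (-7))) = -27559367 / 317135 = -86.90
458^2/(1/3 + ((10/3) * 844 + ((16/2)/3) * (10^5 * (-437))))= -629292/349591559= -0.00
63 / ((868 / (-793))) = -7137 / 124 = -57.56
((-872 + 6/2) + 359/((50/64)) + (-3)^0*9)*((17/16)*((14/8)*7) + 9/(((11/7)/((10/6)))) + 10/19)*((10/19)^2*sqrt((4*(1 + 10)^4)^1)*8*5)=-170053169220/6859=-24792705.82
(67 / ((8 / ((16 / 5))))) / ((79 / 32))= 4288 / 395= 10.86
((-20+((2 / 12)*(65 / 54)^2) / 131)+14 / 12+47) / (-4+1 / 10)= -24831365 / 3437964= -7.22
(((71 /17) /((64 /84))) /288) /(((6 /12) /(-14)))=-3479 /6528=-0.53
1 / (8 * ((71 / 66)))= 33 / 284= 0.12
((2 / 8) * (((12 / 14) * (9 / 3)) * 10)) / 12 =15 / 28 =0.54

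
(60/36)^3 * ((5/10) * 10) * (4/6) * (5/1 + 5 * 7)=617.28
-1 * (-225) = 225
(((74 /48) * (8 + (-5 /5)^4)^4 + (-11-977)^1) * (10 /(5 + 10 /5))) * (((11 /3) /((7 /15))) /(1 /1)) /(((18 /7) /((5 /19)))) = 100395625 /9576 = 10484.09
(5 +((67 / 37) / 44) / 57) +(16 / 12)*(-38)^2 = 59709093 / 30932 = 1930.33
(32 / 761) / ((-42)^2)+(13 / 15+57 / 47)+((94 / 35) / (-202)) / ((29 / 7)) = 479611441349 / 230999202315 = 2.08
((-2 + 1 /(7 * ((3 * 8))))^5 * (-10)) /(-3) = -105.09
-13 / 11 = -1.18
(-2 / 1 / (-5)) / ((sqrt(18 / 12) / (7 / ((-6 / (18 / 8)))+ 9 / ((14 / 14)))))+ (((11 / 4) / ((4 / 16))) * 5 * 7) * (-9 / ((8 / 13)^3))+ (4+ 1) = -14861.29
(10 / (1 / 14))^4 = 384160000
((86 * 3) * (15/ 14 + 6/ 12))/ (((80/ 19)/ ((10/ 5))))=26961/ 140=192.58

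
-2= -2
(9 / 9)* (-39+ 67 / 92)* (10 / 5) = -3521 / 46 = -76.54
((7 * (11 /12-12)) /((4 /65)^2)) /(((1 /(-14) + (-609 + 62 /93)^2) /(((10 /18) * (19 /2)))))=-0.29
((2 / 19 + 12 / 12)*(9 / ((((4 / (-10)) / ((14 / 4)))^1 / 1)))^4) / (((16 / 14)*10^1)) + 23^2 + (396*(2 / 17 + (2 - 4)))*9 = 3713246.93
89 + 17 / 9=818 / 9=90.89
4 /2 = 2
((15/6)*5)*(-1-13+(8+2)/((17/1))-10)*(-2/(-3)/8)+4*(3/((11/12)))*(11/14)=-20137/1428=-14.10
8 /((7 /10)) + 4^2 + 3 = 213 /7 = 30.43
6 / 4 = 3 / 2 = 1.50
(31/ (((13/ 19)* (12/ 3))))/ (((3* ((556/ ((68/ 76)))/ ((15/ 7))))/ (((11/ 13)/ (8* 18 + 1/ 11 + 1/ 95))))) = 1781725/ 23305327136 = 0.00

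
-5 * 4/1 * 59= -1180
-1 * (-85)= 85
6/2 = 3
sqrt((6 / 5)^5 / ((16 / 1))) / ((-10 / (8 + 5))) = -117*sqrt(30) / 1250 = -0.51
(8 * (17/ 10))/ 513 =68/ 2565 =0.03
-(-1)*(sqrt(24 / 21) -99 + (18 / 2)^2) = -18 + 2*sqrt(14) / 7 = -16.93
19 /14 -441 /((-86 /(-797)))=-1229761 /301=-4085.58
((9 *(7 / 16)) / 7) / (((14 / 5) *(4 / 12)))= 135 / 224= 0.60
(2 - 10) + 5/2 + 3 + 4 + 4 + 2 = 15/2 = 7.50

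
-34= -34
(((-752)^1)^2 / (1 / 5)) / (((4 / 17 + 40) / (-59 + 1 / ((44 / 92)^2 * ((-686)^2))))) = -10092997582495600 / 2434275459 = -4146201.92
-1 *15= -15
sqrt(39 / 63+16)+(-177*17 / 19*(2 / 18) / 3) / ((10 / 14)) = -7021 / 855+sqrt(7329) / 21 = -4.14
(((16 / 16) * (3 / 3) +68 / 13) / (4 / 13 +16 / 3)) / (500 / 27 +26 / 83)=544563 / 9284440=0.06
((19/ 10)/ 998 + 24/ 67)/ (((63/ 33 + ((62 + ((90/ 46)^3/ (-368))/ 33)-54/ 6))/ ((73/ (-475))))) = -216436617568556/ 214734759282140375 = -0.00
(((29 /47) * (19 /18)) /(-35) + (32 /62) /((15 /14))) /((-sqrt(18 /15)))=-85019 * sqrt(30) /1101492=-0.42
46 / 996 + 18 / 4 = 1132 / 249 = 4.55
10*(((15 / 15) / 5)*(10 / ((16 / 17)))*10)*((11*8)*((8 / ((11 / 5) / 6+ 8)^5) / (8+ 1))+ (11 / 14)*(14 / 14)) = 4668781437723425 / 27895017535028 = 167.37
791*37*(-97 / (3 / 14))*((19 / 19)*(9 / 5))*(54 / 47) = -27398395.46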